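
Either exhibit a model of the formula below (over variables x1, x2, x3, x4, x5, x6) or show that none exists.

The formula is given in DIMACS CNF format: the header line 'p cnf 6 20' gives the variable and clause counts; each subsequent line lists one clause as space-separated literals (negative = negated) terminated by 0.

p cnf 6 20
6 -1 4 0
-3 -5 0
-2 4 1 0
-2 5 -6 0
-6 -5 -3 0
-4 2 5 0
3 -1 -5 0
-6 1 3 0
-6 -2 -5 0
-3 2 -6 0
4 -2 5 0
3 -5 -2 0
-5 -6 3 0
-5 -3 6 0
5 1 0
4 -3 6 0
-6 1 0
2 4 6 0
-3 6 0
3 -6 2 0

Suppose x3 = False.
Suppose x1 = False.
From the singleton clause (¬x6), x6 = False.
From the singleton clause (x5), x5 = True.
From the singleton clause (¬x2), x2 = False.
From the singleton clause (x4), x4 = True.
All clauses are satisfied.

x1: False, x2: False, x3: False, x4: True, x5: True, x6: False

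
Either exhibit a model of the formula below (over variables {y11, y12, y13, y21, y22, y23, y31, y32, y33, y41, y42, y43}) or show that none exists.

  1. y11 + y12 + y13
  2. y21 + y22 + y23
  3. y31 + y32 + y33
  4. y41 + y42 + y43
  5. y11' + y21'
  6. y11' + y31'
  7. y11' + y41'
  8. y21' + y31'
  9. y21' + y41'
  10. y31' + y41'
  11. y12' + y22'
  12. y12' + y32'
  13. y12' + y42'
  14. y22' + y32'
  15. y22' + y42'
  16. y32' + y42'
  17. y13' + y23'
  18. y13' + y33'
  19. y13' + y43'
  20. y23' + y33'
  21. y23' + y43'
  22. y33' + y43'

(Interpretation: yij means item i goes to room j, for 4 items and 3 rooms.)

UNSATISFIABLE

Try y11 = 0.
Try y12 = 1.
Unit clause (y22') forces y22 = 0.
Unit clause (y32') forces y32 = 0.
Unit clause (y42') forces y42 = 0.
Try y21 = 1.
Unit clause (y31') forces y31 = 0.
Unit clause (y33) forces y33 = 1.
Unit clause (y41') forces y41 = 0.
Unit clause (y43) forces y43 = 1.
But (y43') is also a unit clause — contradiction.
That branch fails; take y21 = 0 instead.
Unit clause (y23) forces y23 = 1.
Unit clause (y13') forces y13 = 0.
Unit clause (y33') forces y33 = 0.
Unit clause (y31) forces y31 = 1.
Unit clause (y41') forces y41 = 0.
Unit clause (y43) forces y43 = 1.
But (y43') is also a unit clause — contradiction.
Neither y21 = 1 nor y21 = 0 works.
That branch fails; take y12 = 0 instead.
Unit clause (y13) forces y13 = 1.
Unit clause (y23') forces y23 = 0.
Unit clause (y33') forces y33 = 0.
Unit clause (y43') forces y43 = 0.
Try y21 = 1.
Unit clause (y31') forces y31 = 0.
Unit clause (y32) forces y32 = 1.
Unit clause (y41') forces y41 = 0.
Unit clause (y42) forces y42 = 1.
But (y42') is also a unit clause — contradiction.
That branch fails; take y21 = 0 instead.
Unit clause (y22) forces y22 = 1.
Unit clause (y32') forces y32 = 0.
Unit clause (y31) forces y31 = 1.
Unit clause (y41') forces y41 = 0.
Unit clause (y42) forces y42 = 1.
But (y42') is also a unit clause — contradiction.
Neither y21 = 1 nor y21 = 0 works.
Neither y12 = 1 nor y12 = 0 works.
That branch fails; take y11 = 1 instead.
Unit clause (y21') forces y21 = 0.
Unit clause (y31') forces y31 = 0.
Unit clause (y41') forces y41 = 0.
Try y22 = 1.
Unit clause (y12') forces y12 = 0.
Unit clause (y32') forces y32 = 0.
Unit clause (y33) forces y33 = 1.
Unit clause (y42') forces y42 = 0.
Unit clause (y43) forces y43 = 1.
But (y43') is also a unit clause — contradiction.
That branch fails; take y22 = 0 instead.
Unit clause (y23) forces y23 = 1.
Unit clause (y13') forces y13 = 0.
Unit clause (y33') forces y33 = 0.
Unit clause (y32) forces y32 = 1.
Unit clause (y12') forces y12 = 0.
Unit clause (y42') forces y42 = 0.
Unit clause (y43) forces y43 = 1.
But (y43') is also a unit clause — contradiction.
Neither y22 = 1 nor y22 = 0 works.
Neither y11 = 1 nor y11 = 0 works.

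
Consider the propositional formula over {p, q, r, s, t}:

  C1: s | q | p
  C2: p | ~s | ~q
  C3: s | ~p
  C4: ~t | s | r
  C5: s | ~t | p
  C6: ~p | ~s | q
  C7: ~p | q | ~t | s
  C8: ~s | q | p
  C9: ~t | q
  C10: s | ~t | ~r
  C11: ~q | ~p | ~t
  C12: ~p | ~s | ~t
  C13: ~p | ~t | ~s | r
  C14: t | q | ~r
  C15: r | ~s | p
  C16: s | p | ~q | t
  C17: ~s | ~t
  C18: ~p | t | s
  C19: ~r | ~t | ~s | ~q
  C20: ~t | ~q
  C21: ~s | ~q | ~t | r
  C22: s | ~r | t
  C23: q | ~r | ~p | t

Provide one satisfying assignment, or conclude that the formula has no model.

p=1; q=1; r=1; s=1; t=0

Case s = 1:
Unit clause (~t) forces t = 0.
Case p = 1:
Unit clause (q) forces q = 1.
No clause remains; r is free.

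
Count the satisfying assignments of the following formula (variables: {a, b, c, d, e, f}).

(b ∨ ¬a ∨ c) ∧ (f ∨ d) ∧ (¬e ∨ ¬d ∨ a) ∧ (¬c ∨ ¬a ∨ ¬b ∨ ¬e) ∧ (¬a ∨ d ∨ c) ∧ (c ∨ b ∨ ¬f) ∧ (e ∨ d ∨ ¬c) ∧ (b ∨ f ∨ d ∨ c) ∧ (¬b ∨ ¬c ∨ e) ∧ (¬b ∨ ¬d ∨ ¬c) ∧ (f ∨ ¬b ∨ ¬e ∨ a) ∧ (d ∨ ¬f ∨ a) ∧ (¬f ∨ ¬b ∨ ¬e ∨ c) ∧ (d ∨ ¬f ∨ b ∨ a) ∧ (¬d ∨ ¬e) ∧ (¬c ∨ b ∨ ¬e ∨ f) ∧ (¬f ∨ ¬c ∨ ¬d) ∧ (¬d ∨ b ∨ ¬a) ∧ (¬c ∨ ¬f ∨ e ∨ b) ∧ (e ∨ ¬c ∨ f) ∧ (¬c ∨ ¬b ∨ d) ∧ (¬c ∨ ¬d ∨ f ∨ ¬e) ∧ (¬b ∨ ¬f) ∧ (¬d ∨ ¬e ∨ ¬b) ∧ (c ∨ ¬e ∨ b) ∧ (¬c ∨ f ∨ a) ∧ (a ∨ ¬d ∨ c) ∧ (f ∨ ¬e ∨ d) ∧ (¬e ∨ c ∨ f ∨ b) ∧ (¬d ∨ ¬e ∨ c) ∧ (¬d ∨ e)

1

There are 2^6 = 64 truth assignments over (a, b, c, d, e, f).
Split on e. With e = True, the clauses containing e are satisfied and ¬e drops from the rest; 1 of the 2^5 = 32 assignments to the other variables satisfy what remains.
With e = False, by the same count on the reduced clause set, 0 assignments work.
(One model: a=T, b=F, c=T, d=F, e=T, f=T.)
Total: 1 + 0 = 1.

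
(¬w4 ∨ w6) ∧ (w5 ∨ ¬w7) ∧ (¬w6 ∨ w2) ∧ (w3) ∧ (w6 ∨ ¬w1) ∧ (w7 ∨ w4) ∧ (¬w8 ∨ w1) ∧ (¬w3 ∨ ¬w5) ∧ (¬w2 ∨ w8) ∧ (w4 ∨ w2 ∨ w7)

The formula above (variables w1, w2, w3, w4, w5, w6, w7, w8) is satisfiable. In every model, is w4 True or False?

True

Suppose w4 = False.
From the singleton clause (w3), w3 = True.
From the singleton clause (w7), w7 = True.
From the singleton clause (w5), w5 = True.
Now (¬w5) is unsatisfied and unit — conflict.
So every satisfying assignment has w4 = True.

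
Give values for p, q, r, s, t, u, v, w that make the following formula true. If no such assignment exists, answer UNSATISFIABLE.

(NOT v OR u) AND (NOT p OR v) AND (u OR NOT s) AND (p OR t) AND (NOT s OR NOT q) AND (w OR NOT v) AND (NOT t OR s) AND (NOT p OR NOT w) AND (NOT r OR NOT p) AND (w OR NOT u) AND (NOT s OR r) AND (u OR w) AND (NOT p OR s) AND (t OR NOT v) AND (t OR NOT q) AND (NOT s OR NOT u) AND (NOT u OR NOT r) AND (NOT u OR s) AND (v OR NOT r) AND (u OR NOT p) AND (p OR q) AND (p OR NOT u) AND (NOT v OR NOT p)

Case v = false:
(NOT p) alone gives p = false.
(t) alone gives t = true.
(s) alone gives s = true.
(u) alone gives u = true.
But (NOT u) is also a unit clause — contradiction.
That branch fails; take v = true instead.
(u) alone gives u = true.
(w) alone gives w = true.
(NOT p) alone gives p = false.
But (p) is also a unit clause — contradiction.
Neither v = true nor v = false works.

UNSATISFIABLE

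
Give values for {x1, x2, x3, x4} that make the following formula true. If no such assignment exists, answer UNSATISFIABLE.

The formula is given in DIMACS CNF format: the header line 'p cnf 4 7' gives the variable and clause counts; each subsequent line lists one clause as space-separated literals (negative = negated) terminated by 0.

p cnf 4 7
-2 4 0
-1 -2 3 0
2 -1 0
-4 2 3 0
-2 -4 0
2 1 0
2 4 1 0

Try x2 = False.
(¬x1) alone gives x1 = False.
That conflicts with the unit clause (x1).
So x2 must be the other value — set x2 = True.
(x4) alone gives x4 = True.
That conflicts with the unit clause (¬x4).
Neither x2 = True nor x2 = False works.

UNSATISFIABLE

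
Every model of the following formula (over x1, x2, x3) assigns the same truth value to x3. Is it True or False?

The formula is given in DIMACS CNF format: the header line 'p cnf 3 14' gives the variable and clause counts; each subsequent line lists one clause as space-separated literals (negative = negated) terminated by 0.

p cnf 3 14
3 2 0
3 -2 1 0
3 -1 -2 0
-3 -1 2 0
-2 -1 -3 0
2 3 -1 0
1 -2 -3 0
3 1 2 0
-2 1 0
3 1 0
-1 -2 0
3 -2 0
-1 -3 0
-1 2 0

True

Suppose x3 = False.
The clause (x2) is unit, so x2 = True.
That conflicts with the unit clause (¬x2).
So every satisfying assignment has x3 = True.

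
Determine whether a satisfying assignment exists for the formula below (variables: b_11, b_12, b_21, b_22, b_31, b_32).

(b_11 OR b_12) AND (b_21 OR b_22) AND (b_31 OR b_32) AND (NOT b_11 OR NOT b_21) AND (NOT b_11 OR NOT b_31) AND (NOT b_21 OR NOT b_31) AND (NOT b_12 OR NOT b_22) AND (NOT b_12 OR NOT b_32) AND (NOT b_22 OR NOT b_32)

Suppose b_11 = true.
Unit clause (NOT b_21) forces b_21 = false.
Unit clause (b_22) forces b_22 = true.
Unit clause (NOT b_31) forces b_31 = false.
Unit clause (b_32) forces b_32 = true.
But (NOT b_32) is also a unit clause — contradiction.
Backtrack on b_11: now try b_11 = false.
Unit clause (b_12) forces b_12 = true.
Unit clause (NOT b_22) forces b_22 = false.
Unit clause (b_21) forces b_21 = true.
Unit clause (NOT b_31) forces b_31 = false.
Unit clause (b_32) forces b_32 = true.
But (NOT b_32) is also a unit clause — contradiction.
Both values of b_11 lead to a conflict.
No assignment satisfies every clause.

No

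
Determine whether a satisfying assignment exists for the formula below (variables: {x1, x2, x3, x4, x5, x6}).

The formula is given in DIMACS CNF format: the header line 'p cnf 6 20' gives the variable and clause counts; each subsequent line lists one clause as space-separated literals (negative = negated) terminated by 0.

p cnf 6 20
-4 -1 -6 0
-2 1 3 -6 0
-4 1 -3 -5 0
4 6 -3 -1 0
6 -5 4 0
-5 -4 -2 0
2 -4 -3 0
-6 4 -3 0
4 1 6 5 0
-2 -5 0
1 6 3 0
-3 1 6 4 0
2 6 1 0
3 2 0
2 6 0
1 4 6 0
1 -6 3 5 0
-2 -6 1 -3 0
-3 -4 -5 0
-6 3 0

Yes, satisfiable

Suppose x2 = True.
From the singleton clause (¬x5), x5 = False.
Suppose x6 = False.
Suppose x4 = False.
From the singleton clause (x1), x1 = True.
From the singleton clause (¬x3), x3 = False.
Every clause now holds.
A satisfying assignment: x1 ↦ True; x2 ↦ True; x3 ↦ False; x4 ↦ False; x5 ↦ False; x6 ↦ False.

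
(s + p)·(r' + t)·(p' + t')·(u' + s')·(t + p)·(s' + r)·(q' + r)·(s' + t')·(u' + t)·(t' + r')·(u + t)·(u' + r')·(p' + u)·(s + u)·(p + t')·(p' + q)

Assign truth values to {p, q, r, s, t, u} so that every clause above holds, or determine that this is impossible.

Branch on s: set s = 1.
From the singleton clause (u'), u = 0.
From the singleton clause (r), r = 1.
From the singleton clause (t), t = 1.
But (t') is also a unit clause — contradiction.
So s must be the other value — set s = 0.
From the singleton clause (p), p = 1.
From the singleton clause (t'), t = 0.
From the singleton clause (r'), r = 0.
From the singleton clause (q'), q = 0.
But (q) is also a unit clause — contradiction.
Either choice for s ends in contradiction.

UNSATISFIABLE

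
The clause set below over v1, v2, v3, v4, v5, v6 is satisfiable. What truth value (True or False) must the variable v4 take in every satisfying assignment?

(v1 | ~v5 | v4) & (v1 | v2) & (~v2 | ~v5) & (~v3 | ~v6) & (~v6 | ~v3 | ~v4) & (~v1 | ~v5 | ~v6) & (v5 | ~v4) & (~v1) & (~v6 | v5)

False

Suppose v4 = 1.
The clause (v5) is unit, so v5 = 1.
The clause (~v2) is unit, so v2 = 0.
The clause (v1) is unit, so v1 = 1.
But (~v1) is also a unit clause — contradiction.
So every satisfying assignment has v4 = False.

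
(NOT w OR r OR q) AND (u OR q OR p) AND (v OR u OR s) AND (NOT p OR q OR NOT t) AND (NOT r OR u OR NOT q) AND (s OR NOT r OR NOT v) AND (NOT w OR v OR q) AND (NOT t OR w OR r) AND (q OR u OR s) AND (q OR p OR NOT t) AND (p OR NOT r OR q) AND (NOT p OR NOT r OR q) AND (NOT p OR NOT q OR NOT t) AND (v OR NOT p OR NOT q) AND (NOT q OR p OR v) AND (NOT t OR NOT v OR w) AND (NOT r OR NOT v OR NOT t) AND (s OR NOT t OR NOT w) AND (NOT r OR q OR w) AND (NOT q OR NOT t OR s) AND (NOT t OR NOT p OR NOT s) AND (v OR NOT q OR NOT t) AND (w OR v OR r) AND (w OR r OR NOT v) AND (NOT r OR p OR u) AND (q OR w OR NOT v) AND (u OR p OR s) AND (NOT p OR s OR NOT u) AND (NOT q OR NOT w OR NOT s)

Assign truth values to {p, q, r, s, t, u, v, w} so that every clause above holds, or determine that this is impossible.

p ↦ false, q ↦ true, r ↦ false, s ↦ false, t ↦ false, u ↦ true, v ↦ true, w ↦ true

Try w = true.
Try r = false.
The clause (q) is unit, so q = true.
The clause (NOT s) is unit, so s = false.
The clause (NOT t) is unit, so t = false.
Try v = true.
Try u = true.
The clause (NOT p) is unit, so p = false.
This assignment satisfies each clause.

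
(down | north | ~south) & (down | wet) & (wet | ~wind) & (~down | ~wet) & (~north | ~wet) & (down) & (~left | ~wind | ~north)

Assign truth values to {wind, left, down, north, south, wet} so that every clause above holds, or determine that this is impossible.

wind: 0; left: 1; down: 1; north: 1; south: 1; wet: 0

From the singleton clause (down), down = 1.
From the singleton clause (~wet), wet = 0.
From the singleton clause (~wind), wind = 0.
Every clause is now satisfied; left, north, south are unconstrained.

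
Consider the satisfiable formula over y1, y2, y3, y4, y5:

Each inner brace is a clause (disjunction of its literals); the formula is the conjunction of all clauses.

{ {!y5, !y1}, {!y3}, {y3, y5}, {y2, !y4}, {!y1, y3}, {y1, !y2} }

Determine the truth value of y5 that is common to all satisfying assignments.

True

Suppose y5 = false.
The clause (!y3) is unit, so y3 = false.
But (y3) is also a unit clause — contradiction.
So every satisfying assignment has y5 = True.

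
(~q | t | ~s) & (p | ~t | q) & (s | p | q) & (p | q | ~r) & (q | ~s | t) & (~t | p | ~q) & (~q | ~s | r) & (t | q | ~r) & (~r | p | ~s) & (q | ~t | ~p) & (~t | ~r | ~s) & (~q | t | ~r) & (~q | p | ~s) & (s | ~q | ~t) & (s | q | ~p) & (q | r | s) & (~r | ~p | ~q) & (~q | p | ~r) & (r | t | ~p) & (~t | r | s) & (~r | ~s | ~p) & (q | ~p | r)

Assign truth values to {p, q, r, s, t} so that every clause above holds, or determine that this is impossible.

p: 0,  q: 1,  r: 0,  s: 0,  t: 0

Case q = 1:
Case t = 0:
(~s) alone gives s = 0.
(~r) alone gives r = 0.
(~p) alone gives p = 0.
All clauses are satisfied.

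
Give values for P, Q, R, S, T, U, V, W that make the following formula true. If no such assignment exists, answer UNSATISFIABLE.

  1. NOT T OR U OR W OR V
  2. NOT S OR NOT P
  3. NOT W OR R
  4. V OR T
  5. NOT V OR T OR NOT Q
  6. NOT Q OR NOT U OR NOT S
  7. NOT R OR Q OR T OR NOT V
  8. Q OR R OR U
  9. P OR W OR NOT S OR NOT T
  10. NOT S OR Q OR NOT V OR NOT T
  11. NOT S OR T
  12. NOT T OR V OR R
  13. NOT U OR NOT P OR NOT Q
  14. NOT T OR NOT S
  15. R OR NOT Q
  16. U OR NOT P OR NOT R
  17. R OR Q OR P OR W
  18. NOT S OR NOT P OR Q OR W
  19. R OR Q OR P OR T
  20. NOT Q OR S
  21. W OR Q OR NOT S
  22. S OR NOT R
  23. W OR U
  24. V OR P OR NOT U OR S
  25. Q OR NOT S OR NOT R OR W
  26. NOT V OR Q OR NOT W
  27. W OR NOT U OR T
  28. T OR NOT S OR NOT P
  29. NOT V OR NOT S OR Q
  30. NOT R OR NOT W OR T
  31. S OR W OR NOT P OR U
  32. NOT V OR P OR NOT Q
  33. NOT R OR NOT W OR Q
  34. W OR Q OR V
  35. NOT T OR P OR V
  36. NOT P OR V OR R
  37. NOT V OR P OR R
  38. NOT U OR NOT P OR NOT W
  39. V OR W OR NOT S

Case S = false:
The clause (NOT Q) is unit, so Q = false.
The clause (NOT R) is unit, so R = false.
The clause (NOT W) is unit, so W = false.
The clause (U) is unit, so U = true.
The clause (P) is unit, so P = true.
The clause (T) is unit, so T = true.
The clause (V) is unit, so V = true.
This assignment satisfies each clause.

P ↦ true, Q ↦ false, R ↦ false, S ↦ false, T ↦ true, U ↦ true, V ↦ true, W ↦ false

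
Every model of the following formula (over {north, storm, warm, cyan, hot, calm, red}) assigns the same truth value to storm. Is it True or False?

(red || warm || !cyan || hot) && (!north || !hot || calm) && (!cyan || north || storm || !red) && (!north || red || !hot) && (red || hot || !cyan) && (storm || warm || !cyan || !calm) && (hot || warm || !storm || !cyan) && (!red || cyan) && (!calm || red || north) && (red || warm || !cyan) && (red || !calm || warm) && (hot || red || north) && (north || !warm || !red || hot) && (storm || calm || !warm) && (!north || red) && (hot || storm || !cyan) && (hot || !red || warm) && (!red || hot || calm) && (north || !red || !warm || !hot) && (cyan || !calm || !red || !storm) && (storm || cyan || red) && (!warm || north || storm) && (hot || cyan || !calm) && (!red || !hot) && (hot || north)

True

Suppose storm = false.
Case red = false:
The clause (!north) is unit, so north = false.
The clause (!calm) is unit, so calm = false.
The clause (hot) is unit, so hot = true.
The clause (!warm) is unit, so warm = false.
The clause (!cyan) is unit, so cyan = false.
Now (cyan) is unsatisfied and unit — conflict.
Undo red and try red = true.
The clause (cyan) is unit, so cyan = true.
The clause (north) is unit, so north = true.
The clause (hot) is unit, so hot = true.
Now (!hot) is unsatisfied and unit — conflict.
Both values of red lead to a conflict.
So every satisfying assignment has storm = True.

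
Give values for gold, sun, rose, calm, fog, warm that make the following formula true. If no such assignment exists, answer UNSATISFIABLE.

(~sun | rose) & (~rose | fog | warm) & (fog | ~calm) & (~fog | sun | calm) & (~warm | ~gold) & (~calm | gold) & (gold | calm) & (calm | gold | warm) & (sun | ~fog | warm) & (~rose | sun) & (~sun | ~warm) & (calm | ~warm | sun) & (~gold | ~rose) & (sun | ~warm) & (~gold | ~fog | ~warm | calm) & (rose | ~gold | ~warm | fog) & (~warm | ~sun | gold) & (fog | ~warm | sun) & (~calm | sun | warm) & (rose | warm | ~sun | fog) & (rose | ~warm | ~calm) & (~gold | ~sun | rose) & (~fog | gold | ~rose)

Branch on sun: set sun = 0.
(~rose) alone gives rose = 0.
(~warm) alone gives warm = 0.
(~fog) alone gives fog = 0.
(~calm) alone gives calm = 0.
(gold) alone gives gold = 1.
This assignment satisfies each clause.

gold=1,  sun=0,  rose=0,  calm=0,  fog=0,  warm=0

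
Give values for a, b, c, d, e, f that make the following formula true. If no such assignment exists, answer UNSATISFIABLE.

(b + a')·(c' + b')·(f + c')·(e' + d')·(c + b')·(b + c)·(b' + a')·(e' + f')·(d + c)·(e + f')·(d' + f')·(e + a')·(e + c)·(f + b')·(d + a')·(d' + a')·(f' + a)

Suppose b = 1.
(c') alone gives c = 0.
But (c) is also a unit clause — contradiction.
So b must be the other value — set b = 0.
(a') alone gives a = 0.
(c) alone gives c = 1.
(f) alone gives f = 1.
But (f') is also a unit clause — contradiction.
Either choice for b ends in contradiction.

UNSATISFIABLE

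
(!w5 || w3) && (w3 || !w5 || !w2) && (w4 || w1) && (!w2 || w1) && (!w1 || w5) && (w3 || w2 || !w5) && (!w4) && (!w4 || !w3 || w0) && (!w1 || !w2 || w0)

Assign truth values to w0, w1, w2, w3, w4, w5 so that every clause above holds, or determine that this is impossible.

w0: false,  w1: true,  w2: false,  w3: true,  w4: false,  w5: true

(!w4) alone gives w4 = false.
(w1) alone gives w1 = true.
(w5) alone gives w5 = true.
(w3) alone gives w3 = true.
Try w2 = false.
Every clause is now satisfied; w0 is unconstrained.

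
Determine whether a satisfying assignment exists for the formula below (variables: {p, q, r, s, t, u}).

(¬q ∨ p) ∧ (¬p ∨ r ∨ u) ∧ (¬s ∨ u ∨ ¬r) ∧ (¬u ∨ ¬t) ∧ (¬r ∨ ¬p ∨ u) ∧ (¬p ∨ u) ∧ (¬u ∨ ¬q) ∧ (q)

From the singleton clause (q), q = True.
From the singleton clause (p), p = True.
From the singleton clause (u), u = True.
Now (¬u) is unsatisfied and unit — conflict.
No assignment satisfies every clause.

No, unsatisfiable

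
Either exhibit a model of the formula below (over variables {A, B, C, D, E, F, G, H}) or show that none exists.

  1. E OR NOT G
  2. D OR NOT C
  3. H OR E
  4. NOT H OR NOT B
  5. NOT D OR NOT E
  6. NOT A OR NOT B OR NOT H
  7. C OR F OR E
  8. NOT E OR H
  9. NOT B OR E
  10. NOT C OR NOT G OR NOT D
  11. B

UNSATISFIABLE

Unit clause (B) forces B = true.
Unit clause (NOT H) forces H = false.
Unit clause (E) forces E = true.
But (NOT E) is also a unit clause — contradiction.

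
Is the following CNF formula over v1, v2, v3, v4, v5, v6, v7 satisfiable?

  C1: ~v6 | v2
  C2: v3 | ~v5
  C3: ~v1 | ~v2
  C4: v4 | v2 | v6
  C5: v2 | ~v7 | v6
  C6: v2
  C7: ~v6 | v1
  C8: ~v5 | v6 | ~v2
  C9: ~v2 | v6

No, unsatisfiable

From the singleton clause (v2), v2 = 1.
From the singleton clause (~v1), v1 = 0.
From the singleton clause (~v6), v6 = 0.
But (v6) is also a unit clause — contradiction.
No assignment satisfies every clause.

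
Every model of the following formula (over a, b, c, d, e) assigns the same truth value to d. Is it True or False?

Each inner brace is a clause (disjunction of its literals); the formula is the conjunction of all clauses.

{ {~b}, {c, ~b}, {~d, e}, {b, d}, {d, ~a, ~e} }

Suppose d = 0.
Unit clause (~b) forces b = 0.
Now (b) is unsatisfied and unit — conflict.
So every satisfying assignment has d = True.

True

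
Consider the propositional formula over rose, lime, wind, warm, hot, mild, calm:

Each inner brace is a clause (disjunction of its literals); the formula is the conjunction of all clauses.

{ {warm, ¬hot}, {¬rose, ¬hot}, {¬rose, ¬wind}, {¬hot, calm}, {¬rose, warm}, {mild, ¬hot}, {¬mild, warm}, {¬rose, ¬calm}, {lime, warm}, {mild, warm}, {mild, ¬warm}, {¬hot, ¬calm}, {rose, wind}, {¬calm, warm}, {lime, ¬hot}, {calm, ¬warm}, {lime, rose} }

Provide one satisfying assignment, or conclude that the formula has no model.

Try warm = True.
(mild) alone gives mild = True.
(calm) alone gives calm = True.
(¬rose) alone gives rose = False.
(¬hot) alone gives hot = False.
(wind) alone gives wind = True.
(lime) alone gives lime = True.
All clauses are satisfied.

rose ↦ False; lime ↦ True; wind ↦ True; warm ↦ True; hot ↦ False; mild ↦ True; calm ↦ True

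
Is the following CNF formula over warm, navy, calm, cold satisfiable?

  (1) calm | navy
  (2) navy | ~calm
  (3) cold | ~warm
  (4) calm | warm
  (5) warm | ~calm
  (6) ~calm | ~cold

Satisfiable

Branch on calm: set calm = 0.
(navy) alone gives navy = 1.
(warm) alone gives warm = 1.
(cold) alone gives cold = 1.
Every clause now holds.
A satisfying assignment: warm=1; navy=1; calm=0; cold=1.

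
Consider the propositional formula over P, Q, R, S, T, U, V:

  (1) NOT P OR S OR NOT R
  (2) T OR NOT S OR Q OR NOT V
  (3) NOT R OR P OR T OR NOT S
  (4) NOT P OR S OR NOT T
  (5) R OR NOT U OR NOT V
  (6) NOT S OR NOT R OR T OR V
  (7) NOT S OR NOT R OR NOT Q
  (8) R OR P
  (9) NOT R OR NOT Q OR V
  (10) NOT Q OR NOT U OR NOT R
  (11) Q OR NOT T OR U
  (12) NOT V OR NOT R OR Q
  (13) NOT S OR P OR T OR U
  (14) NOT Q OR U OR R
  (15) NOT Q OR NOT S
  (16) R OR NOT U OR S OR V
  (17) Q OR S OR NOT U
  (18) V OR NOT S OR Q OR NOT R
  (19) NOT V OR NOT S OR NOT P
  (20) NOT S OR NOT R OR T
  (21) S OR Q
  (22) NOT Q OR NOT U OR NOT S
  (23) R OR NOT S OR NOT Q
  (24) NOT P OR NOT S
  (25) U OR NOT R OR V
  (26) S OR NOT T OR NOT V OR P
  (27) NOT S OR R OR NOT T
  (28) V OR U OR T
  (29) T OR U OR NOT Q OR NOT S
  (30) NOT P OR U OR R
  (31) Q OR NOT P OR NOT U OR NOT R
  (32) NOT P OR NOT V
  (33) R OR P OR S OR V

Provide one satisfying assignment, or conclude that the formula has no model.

Case R = true:
Case P = false:
Case T = false:
(NOT S) alone gives S = false.
(Q) alone gives Q = true.
(V) alone gives V = true.
(NOT U) alone gives U = false.
All clauses are satisfied.

P: false,  Q: true,  R: true,  S: false,  T: false,  U: false,  V: true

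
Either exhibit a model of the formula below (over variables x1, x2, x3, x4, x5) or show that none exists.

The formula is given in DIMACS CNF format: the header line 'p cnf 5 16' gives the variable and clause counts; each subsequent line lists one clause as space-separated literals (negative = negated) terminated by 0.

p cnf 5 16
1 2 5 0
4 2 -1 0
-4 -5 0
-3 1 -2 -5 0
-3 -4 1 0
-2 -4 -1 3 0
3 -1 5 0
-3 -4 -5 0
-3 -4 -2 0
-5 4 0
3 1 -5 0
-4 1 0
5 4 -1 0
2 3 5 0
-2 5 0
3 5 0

x1: True, x2: False, x3: True, x4: True, x5: False

Branch on x4: set x4 = True.
(¬x5) alone gives x5 = False.
(x1) alone gives x1 = True.
(x3) alone gives x3 = True.
(¬x2) alone gives x2 = False.
All clauses are satisfied.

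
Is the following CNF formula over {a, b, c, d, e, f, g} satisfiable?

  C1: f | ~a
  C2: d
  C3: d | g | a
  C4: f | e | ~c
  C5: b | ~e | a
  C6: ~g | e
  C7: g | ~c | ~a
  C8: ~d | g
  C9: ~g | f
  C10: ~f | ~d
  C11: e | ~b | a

(d) alone gives d = 1.
(g) alone gives g = 1.
(e) alone gives e = 1.
(f) alone gives f = 1.
But (~f) is also a unit clause — contradiction.
No assignment satisfies every clause.

Unsatisfiable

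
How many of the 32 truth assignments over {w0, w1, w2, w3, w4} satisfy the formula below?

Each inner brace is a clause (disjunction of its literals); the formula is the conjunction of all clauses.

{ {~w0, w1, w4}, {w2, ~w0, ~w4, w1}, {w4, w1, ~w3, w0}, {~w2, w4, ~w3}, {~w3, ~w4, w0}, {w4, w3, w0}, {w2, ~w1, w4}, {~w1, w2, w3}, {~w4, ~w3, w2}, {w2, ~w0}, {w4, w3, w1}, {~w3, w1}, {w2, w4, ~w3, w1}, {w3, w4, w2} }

7

There are 2^5 = 32 truth assignments over (w0, w1, w2, w3, w4).
Split on w4. With w4 = 1, the clauses containing w4 are satisfied and ~w4 drops from the rest; 6 of the 2^4 = 16 assignments to the other variables satisfy what remains.
With w4 = 0, by the same count on the reduced clause set, 1 assignment works.
Total: 6 + 1 = 7.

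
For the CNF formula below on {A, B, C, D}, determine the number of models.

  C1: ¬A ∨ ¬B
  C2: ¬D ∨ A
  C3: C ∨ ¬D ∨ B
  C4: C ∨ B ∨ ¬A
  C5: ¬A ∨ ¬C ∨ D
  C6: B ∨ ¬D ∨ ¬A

4

There are 2^4 = 16 truth assignments over (A, B, C, D).
Check each against the 6 clauses (columns in the order A, B, C, D):
  F F F F  ✓ satisfies all
  F F F T  ✗ fails (¬D ∨ A)
  F F T F  ✓ satisfies all
  F F T T  ✗ fails (¬D ∨ A)
  F T F F  ✓ satisfies all
  F T F T  ✗ fails (¬D ∨ A)
  F T T F  ✓ satisfies all
  F T T T  ✗ fails (¬D ∨ A)
  T F F F  ✗ fails (C ∨ B ∨ ¬A)
  T F F T  ✗ fails (C ∨ ¬D ∨ B)
  T F T F  ✗ fails (¬A ∨ ¬C ∨ D)
  T F T T  ✗ fails (B ∨ ¬D ∨ ¬A)
  T T F F  ✗ fails (¬A ∨ ¬B)
  T T F T  ✗ fails (¬A ∨ ¬B)
  T T T F  ✗ fails (¬A ∨ ¬B)
  T T T T  ✗ fails (¬A ∨ ¬B)
4 of the 16 rows are models.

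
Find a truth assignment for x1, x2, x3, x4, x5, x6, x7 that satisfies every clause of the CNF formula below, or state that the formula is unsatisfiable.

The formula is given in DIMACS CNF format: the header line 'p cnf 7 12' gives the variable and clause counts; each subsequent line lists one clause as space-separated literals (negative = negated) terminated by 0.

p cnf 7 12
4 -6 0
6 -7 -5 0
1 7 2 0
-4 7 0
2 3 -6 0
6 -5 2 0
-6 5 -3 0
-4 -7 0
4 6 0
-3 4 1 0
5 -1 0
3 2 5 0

Branch on x4: set x4 = True.
The clause (x7) is unit, so x7 = True.
That conflicts with the unit clause (¬x7).
Undo x4 and try x4 = False.
The clause (¬x6) is unit, so x6 = False.
That conflicts with the unit clause (x6).
Neither x4 = True nor x4 = False works.

UNSATISFIABLE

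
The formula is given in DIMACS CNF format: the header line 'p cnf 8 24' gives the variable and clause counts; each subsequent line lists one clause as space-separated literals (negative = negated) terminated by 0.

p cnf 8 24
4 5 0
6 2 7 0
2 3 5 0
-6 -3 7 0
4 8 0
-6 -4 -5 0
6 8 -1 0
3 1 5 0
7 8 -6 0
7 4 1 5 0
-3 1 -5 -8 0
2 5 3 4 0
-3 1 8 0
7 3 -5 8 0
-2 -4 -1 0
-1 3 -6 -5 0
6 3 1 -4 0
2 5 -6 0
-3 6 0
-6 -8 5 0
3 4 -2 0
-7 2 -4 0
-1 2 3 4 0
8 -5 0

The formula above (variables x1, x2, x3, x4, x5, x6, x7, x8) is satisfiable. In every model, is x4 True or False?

Suppose x4 = True.
Case x6 = False:
The clause (¬x3) is unit, so x3 = False.
The clause (x1) is unit, so x1 = True.
The clause (x8) is unit, so x8 = True.
The clause (¬x2) is unit, so x2 = False.
The clause (x7) is unit, so x7 = True.
That conflicts with the unit clause (¬x7).
Undo x6 and try x6 = True.
The clause (¬x5) is unit, so x5 = False.
The clause (x2) is unit, so x2 = True.
The clause (¬x1) is unit, so x1 = False.
The clause (x3) is unit, so x3 = True.
The clause (x7) is unit, so x7 = True.
The clause (x8) is unit, so x8 = True.
That conflicts with the unit clause (¬x8).
Both values of x6 lead to a conflict.
So every satisfying assignment has x4 = False.

False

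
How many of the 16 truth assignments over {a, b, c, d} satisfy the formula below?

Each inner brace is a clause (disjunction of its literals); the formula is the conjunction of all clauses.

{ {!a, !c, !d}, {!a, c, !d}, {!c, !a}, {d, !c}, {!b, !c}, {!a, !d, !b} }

7

There are 2^4 = 16 truth assignments over (a, b, c, d).
Check each against the 6 clauses (columns in the order a, b, c, d):
  F F F F  ✓ satisfies all
  F F F T  ✓ satisfies all
  F F T F  ✗ fails (d || !c)
  F F T T  ✓ satisfies all
  F T F F  ✓ satisfies all
  F T F T  ✓ satisfies all
  F T T F  ✗ fails (d || !c)
  F T T T  ✗ fails (!b || !c)
  T F F F  ✓ satisfies all
  T F F T  ✗ fails (!a || c || !d)
  T F T F  ✗ fails (!c || !a)
  T F T T  ✗ fails (!a || !c || !d)
  T T F F  ✓ satisfies all
  T T F T  ✗ fails (!a || c || !d)
  T T T F  ✗ fails (!c || !a)
  T T T T  ✗ fails (!a || !c || !d)
7 of the 16 rows are models.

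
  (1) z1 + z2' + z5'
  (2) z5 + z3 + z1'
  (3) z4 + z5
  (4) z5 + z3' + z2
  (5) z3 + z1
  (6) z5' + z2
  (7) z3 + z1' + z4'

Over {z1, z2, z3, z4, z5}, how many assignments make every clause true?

There are 2^5 = 32 truth assignments over (z1, z2, z3, z4, z5).
Split on z5. With z5 = 1, the clauses containing z5 are satisfied and z5' drops from the rest; 3 of the 2^4 = 16 assignments to the other variables satisfy what remains.
With z5 = 0, by the same count on the reduced clause set, 2 assignments work.
Total: 3 + 2 = 5.

5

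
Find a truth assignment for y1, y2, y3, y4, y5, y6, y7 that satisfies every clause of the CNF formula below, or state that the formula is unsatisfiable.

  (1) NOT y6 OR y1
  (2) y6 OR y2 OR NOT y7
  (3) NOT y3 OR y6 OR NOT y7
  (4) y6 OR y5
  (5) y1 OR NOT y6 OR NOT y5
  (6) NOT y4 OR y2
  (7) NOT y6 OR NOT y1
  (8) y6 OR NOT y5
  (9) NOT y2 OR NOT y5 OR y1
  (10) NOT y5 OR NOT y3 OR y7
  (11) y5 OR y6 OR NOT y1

Branch on y6: set y6 = false.
From the singleton clause (y5), y5 = true.
That conflicts with the unit clause (NOT y5).
So y6 must be the other value — set y6 = true.
From the singleton clause (y1), y1 = true.
That conflicts with the unit clause (NOT y1).
Neither y6 = true nor y6 = false works.

UNSATISFIABLE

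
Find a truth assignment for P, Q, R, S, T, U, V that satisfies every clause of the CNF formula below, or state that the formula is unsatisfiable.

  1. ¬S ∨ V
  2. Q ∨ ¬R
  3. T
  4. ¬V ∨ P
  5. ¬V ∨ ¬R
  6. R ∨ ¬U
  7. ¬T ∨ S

From the singleton clause (T), T = True.
From the singleton clause (S), S = True.
From the singleton clause (V), V = True.
From the singleton clause (P), P = True.
From the singleton clause (¬R), R = False.
From the singleton clause (¬U), U = False.
No clause remains; Q is free.

P: True, Q: False, R: False, S: True, T: True, U: False, V: True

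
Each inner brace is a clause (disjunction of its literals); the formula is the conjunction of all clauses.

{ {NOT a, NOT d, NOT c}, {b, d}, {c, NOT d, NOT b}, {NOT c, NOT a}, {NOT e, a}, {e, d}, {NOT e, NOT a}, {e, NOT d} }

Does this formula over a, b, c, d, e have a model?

Try b = true.
Try c = true.
The clause (NOT a) is unit, so a = false.
The clause (NOT e) is unit, so e = false.
The clause (d) is unit, so d = true.
Now (NOT d) is unsatisfied and unit — conflict.
Backtrack on c: now try c = false.
The clause (NOT d) is unit, so d = false.
The clause (e) is unit, so e = true.
The clause (a) is unit, so a = true.
Now (NOT a) is unsatisfied and unit — conflict.
Neither c = true nor c = false works.
Backtrack on b: now try b = false.
The clause (d) is unit, so d = true.
The clause (e) is unit, so e = true.
The clause (a) is unit, so a = true.
Now (NOT a) is unsatisfied and unit — conflict.
Neither b = true nor b = false works.
No assignment satisfies every clause.

No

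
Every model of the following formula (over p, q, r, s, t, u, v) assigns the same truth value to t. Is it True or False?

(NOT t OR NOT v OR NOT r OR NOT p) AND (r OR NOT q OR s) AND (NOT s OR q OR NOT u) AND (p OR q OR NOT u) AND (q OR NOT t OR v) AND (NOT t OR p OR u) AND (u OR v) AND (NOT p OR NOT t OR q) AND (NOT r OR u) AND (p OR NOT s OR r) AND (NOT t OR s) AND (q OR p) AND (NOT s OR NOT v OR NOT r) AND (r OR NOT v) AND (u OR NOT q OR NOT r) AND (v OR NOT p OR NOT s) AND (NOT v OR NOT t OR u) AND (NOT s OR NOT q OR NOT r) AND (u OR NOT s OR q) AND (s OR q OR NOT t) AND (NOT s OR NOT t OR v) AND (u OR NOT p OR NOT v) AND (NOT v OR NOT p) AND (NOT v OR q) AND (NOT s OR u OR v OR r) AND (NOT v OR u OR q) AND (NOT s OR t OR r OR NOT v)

False

Suppose t = true.
The clause (s) is unit, so s = true.
The clause (v) is unit, so v = true.
The clause (NOT r) is unit, so r = false.
That conflicts with the unit clause (r).
So every satisfying assignment has t = False.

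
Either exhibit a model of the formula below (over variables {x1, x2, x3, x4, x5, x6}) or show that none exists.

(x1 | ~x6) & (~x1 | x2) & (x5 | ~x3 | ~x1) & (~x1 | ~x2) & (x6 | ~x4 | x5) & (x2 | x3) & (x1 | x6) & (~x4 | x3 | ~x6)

Try x1 = 1.
Unit clause (x2) forces x2 = 1.
Now (~x2) is unsatisfied and unit — conflict.
Backtrack on x1: now try x1 = 0.
Unit clause (~x6) forces x6 = 0.
Now (x6) is unsatisfied and unit — conflict.
Both values of x1 lead to a conflict.

UNSATISFIABLE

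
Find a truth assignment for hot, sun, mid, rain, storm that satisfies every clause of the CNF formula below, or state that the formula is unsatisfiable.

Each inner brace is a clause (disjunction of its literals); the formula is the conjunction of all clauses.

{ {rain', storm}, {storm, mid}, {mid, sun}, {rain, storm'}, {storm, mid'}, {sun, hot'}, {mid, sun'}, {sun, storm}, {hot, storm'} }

hot=1; sun=1; mid=1; rain=1; storm=1

Try rain = 1.
From the singleton clause (storm), storm = 1.
From the singleton clause (hot), hot = 1.
From the singleton clause (sun), sun = 1.
From the singleton clause (mid), mid = 1.
Every clause now holds.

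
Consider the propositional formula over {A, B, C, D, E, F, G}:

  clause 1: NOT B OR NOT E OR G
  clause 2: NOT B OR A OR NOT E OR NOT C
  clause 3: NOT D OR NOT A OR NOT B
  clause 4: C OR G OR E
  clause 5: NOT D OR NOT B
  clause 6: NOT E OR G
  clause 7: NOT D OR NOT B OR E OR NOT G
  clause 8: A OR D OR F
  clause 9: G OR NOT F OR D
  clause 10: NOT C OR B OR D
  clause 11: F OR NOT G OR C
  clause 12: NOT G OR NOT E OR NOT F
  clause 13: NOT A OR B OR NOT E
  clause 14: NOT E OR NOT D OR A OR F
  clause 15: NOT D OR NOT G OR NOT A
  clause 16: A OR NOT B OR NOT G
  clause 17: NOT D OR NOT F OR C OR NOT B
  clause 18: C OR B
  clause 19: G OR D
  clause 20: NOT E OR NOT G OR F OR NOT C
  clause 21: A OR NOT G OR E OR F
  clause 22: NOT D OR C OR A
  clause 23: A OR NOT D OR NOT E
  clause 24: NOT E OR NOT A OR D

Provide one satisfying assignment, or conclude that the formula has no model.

Branch on D: set D = true.
The clause (NOT B) is unit, so B = false.
The clause (C) is unit, so C = true.
Branch on E: set E = false.
Branch on G: set G = false.
Every clause is now satisfied; A, F are unconstrained.

A: true,  B: false,  C: true,  D: true,  E: false,  F: true,  G: false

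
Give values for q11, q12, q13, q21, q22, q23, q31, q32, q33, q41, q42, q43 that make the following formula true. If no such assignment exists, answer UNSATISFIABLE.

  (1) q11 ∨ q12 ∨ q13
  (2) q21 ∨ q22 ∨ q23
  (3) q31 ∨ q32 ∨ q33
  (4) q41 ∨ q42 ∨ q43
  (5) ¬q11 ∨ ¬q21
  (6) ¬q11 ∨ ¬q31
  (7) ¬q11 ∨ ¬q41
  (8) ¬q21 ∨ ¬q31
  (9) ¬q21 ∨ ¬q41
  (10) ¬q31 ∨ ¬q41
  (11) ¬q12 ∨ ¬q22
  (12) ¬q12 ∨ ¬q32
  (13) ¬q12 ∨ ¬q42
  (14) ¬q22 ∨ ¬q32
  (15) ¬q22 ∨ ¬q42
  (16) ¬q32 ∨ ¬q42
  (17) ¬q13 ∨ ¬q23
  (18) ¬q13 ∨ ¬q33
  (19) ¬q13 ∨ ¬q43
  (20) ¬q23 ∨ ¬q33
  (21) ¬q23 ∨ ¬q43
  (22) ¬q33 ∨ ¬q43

Suppose q11 = False.
Suppose q12 = True.
The clause (¬q22) is unit, so q22 = False.
The clause (¬q32) is unit, so q32 = False.
The clause (¬q42) is unit, so q42 = False.
Suppose q21 = True.
The clause (¬q31) is unit, so q31 = False.
The clause (q33) is unit, so q33 = True.
The clause (¬q41) is unit, so q41 = False.
The clause (q43) is unit, so q43 = True.
Now (¬q43) is unsatisfied and unit — conflict.
That branch fails; take q21 = False instead.
The clause (q23) is unit, so q23 = True.
The clause (¬q13) is unit, so q13 = False.
The clause (¬q33) is unit, so q33 = False.
The clause (q31) is unit, so q31 = True.
The clause (¬q41) is unit, so q41 = False.
The clause (q43) is unit, so q43 = True.
Now (¬q43) is unsatisfied and unit — conflict.
Either choice for q21 ends in contradiction.
That branch fails; take q12 = False instead.
The clause (q13) is unit, so q13 = True.
The clause (¬q23) is unit, so q23 = False.
The clause (¬q33) is unit, so q33 = False.
The clause (¬q43) is unit, so q43 = False.
Suppose q21 = True.
The clause (¬q31) is unit, so q31 = False.
The clause (q32) is unit, so q32 = True.
The clause (¬q41) is unit, so q41 = False.
The clause (q42) is unit, so q42 = True.
Now (¬q42) is unsatisfied and unit — conflict.
That branch fails; take q21 = False instead.
The clause (q22) is unit, so q22 = True.
The clause (¬q32) is unit, so q32 = False.
The clause (q31) is unit, so q31 = True.
The clause (¬q41) is unit, so q41 = False.
The clause (q42) is unit, so q42 = True.
Now (¬q42) is unsatisfied and unit — conflict.
Either choice for q21 ends in contradiction.
Either choice for q12 ends in contradiction.
That branch fails; take q11 = True instead.
The clause (¬q21) is unit, so q21 = False.
The clause (¬q31) is unit, so q31 = False.
The clause (¬q41) is unit, so q41 = False.
Suppose q22 = True.
The clause (¬q12) is unit, so q12 = False.
The clause (¬q32) is unit, so q32 = False.
The clause (q33) is unit, so q33 = True.
The clause (¬q42) is unit, so q42 = False.
The clause (q43) is unit, so q43 = True.
Now (¬q43) is unsatisfied and unit — conflict.
That branch fails; take q22 = False instead.
The clause (q23) is unit, so q23 = True.
The clause (¬q13) is unit, so q13 = False.
The clause (¬q33) is unit, so q33 = False.
The clause (q32) is unit, so q32 = True.
The clause (¬q12) is unit, so q12 = False.
The clause (¬q42) is unit, so q42 = False.
The clause (q43) is unit, so q43 = True.
Now (¬q43) is unsatisfied and unit — conflict.
Either choice for q22 ends in contradiction.
Either choice for q11 ends in contradiction.

UNSATISFIABLE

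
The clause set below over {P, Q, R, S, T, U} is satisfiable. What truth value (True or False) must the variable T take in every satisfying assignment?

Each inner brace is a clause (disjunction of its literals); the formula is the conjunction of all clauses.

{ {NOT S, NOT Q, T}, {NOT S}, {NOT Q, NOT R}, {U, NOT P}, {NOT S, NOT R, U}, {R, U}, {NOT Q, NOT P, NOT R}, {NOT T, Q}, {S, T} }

True

Suppose T = false.
From the singleton clause (NOT S), S = false.
That conflicts with the unit clause (S).
So every satisfying assignment has T = True.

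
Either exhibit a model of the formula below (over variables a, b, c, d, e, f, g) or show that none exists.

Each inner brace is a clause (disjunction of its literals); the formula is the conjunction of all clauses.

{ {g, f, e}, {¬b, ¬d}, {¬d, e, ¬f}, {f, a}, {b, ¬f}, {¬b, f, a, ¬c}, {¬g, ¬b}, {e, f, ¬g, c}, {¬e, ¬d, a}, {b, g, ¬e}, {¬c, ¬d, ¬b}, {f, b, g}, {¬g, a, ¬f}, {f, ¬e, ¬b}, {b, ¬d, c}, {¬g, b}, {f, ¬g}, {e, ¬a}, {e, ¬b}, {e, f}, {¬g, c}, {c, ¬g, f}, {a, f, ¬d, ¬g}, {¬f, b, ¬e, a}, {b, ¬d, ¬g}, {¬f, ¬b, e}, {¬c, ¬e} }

a=False; b=True; c=False; d=False; e=True; f=True; g=False

Branch on b: set b = True.
(¬d) alone gives d = False.
(¬g) alone gives g = False.
(e) alone gives e = True.
(f) alone gives f = True.
(¬c) alone gives c = False.
All clauses hold; a can take either value.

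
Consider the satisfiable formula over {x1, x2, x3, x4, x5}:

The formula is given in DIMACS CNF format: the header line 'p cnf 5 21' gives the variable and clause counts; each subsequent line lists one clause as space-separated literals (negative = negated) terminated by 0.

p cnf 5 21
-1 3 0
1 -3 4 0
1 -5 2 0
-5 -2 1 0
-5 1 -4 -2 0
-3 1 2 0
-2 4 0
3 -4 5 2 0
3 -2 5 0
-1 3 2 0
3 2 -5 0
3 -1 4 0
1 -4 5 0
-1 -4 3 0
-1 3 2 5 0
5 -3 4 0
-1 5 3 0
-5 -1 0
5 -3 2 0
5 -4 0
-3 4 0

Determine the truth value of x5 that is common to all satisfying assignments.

Suppose x5 = True.
From the singleton clause (¬x1), x1 = False.
From the singleton clause (x2), x2 = True.
But (¬x2) is also a unit clause — contradiction.
So every satisfying assignment has x5 = False.

False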